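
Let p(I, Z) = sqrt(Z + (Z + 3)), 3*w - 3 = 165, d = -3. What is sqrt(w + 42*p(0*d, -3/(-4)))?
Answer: sqrt(56 + 63*sqrt(2)) ≈ 12.046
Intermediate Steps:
w = 56 (w = 1 + (1/3)*165 = 1 + 55 = 56)
p(I, Z) = sqrt(3 + 2*Z) (p(I, Z) = sqrt(Z + (3 + Z)) = sqrt(3 + 2*Z))
sqrt(w + 42*p(0*d, -3/(-4))) = sqrt(56 + 42*sqrt(3 + 2*(-3/(-4)))) = sqrt(56 + 42*sqrt(3 + 2*(-3*(-1/4)))) = sqrt(56 + 42*sqrt(3 + 2*(3/4))) = sqrt(56 + 42*sqrt(3 + 3/2)) = sqrt(56 + 42*sqrt(9/2)) = sqrt(56 + 42*(3*sqrt(2)/2)) = sqrt(56 + 63*sqrt(2))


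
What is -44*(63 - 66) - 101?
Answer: 31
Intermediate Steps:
-44*(63 - 66) - 101 = -44*(-3) - 101 = 132 - 101 = 31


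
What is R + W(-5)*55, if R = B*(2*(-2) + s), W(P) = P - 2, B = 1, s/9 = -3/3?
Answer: -398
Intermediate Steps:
s = -9 (s = 9*(-3/3) = 9*(-3*⅓) = 9*(-1) = -9)
W(P) = -2 + P
R = -13 (R = 1*(2*(-2) - 9) = 1*(-4 - 9) = 1*(-13) = -13)
R + W(-5)*55 = -13 + (-2 - 5)*55 = -13 - 7*55 = -13 - 385 = -398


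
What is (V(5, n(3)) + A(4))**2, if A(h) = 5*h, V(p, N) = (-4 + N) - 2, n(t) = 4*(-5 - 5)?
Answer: 676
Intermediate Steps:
n(t) = -40 (n(t) = 4*(-10) = -40)
V(p, N) = -6 + N
(V(5, n(3)) + A(4))**2 = ((-6 - 40) + 5*4)**2 = (-46 + 20)**2 = (-26)**2 = 676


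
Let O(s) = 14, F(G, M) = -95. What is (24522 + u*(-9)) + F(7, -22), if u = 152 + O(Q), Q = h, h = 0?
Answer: 22933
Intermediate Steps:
Q = 0
u = 166 (u = 152 + 14 = 166)
(24522 + u*(-9)) + F(7, -22) = (24522 + 166*(-9)) - 95 = (24522 - 1494) - 95 = 23028 - 95 = 22933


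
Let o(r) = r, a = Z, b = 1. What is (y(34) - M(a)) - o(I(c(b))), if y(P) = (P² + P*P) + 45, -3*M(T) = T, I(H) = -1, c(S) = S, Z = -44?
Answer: 7030/3 ≈ 2343.3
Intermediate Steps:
a = -44
M(T) = -T/3
y(P) = 45 + 2*P² (y(P) = (P² + P²) + 45 = 2*P² + 45 = 45 + 2*P²)
(y(34) - M(a)) - o(I(c(b))) = ((45 + 2*34²) - (-1)*(-44)/3) - 1*(-1) = ((45 + 2*1156) - 1*44/3) + 1 = ((45 + 2312) - 44/3) + 1 = (2357 - 44/3) + 1 = 7027/3 + 1 = 7030/3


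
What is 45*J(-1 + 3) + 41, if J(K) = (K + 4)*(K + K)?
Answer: 1121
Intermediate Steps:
J(K) = 2*K*(4 + K) (J(K) = (4 + K)*(2*K) = 2*K*(4 + K))
45*J(-1 + 3) + 41 = 45*(2*(-1 + 3)*(4 + (-1 + 3))) + 41 = 45*(2*2*(4 + 2)) + 41 = 45*(2*2*6) + 41 = 45*24 + 41 = 1080 + 41 = 1121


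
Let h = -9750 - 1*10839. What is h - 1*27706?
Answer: -48295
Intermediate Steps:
h = -20589 (h = -9750 - 10839 = -20589)
h - 1*27706 = -20589 - 1*27706 = -20589 - 27706 = -48295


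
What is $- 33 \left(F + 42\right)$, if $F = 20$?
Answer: $-2046$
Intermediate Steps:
$- 33 \left(F + 42\right) = - 33 \left(20 + 42\right) = \left(-33\right) 62 = -2046$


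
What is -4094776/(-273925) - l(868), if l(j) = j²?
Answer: -206377574424/273925 ≈ -7.5341e+5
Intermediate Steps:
-4094776/(-273925) - l(868) = -4094776/(-273925) - 1*868² = -4094776*(-1/273925) - 1*753424 = 4094776/273925 - 753424 = -206377574424/273925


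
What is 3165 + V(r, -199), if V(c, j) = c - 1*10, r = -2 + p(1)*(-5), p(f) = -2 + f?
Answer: 3158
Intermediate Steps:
r = 3 (r = -2 + (-2 + 1)*(-5) = -2 - 1*(-5) = -2 + 5 = 3)
V(c, j) = -10 + c (V(c, j) = c - 10 = -10 + c)
3165 + V(r, -199) = 3165 + (-10 + 3) = 3165 - 7 = 3158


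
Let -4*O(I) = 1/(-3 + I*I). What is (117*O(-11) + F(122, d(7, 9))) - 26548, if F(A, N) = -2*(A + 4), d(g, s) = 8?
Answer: -12649717/472 ≈ -26800.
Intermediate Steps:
O(I) = -1/(4*(-3 + I²)) (O(I) = -1/(4*(-3 + I*I)) = -1/(4*(-3 + I²)))
F(A, N) = -8 - 2*A (F(A, N) = -2*(4 + A) = -8 - 2*A)
(117*O(-11) + F(122, d(7, 9))) - 26548 = (117*(-1/(-12 + 4*(-11)²)) + (-8 - 2*122)) - 26548 = (117*(-1/(-12 + 4*121)) + (-8 - 244)) - 26548 = (117*(-1/(-12 + 484)) - 252) - 26548 = (117*(-1/472) - 252) - 26548 = (-117/472 - 252) - 26548 = -119061/472 - 26548 = -12649717/472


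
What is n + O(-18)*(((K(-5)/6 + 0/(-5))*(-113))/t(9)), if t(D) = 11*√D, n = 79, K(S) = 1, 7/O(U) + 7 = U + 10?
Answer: 235421/2970 ≈ 79.266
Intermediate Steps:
O(U) = 7/(3 + U) (O(U) = 7/(-7 + (U + 10)) = 7/(-7 + (10 + U)) = 7/(3 + U))
n + O(-18)*(((K(-5)/6 + 0/(-5))*(-113))/t(9)) = 79 + (7/(3 - 18))*(((1/6 + 0/(-5))*(-113))/((11*√9))) = 79 + (7/(-15))*(((1*(⅙) + 0*(-⅕))*(-113))/((11*3))) = 79 + (7*(-1/15))*(((⅙ + 0)*(-113))/33) = 79 - 7*(⅙)*(-113)/(15*33) = 79 - (-791)/(90*33) = 79 - 7/15*(-113/198) = 79 + 791/2970 = 235421/2970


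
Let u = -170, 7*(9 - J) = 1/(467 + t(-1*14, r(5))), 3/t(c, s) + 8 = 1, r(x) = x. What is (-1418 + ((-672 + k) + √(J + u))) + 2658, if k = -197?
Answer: 371 + I*√1717350982/3266 ≈ 371.0 + 12.689*I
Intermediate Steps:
t(c, s) = -3/7 (t(c, s) = 3/(-8 + 1) = 3/(-7) = 3*(-⅐) = -3/7)
J = 29393/3266 (J = 9 - 1/(7*(467 - 3/7)) = 9 - 1/(7*3266/7) = 9 - ⅐*7/3266 = 9 - 1/3266 = 29393/3266 ≈ 8.9997)
(-1418 + ((-672 + k) + √(J + u))) + 2658 = (-1418 + ((-672 - 197) + √(29393/3266 - 170))) + 2658 = (-1418 + (-869 + √(-525827/3266))) + 2658 = (-1418 + (-869 + I*√1717350982/3266)) + 2658 = (-2287 + I*√1717350982/3266) + 2658 = 371 + I*√1717350982/3266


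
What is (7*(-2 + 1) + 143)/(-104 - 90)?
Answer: -68/97 ≈ -0.70103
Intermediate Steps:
(7*(-2 + 1) + 143)/(-104 - 90) = (7*(-1) + 143)/(-194) = (-7 + 143)*(-1/194) = 136*(-1/194) = -68/97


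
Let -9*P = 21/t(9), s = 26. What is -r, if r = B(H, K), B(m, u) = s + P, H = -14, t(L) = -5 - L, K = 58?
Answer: -157/6 ≈ -26.167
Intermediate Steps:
P = ⅙ (P = -7/(3*(-5 - 1*9)) = -7/(3*(-5 - 9)) = -7/(3*(-14)) = -7*(-1)/(3*14) = -⅑*(-3/2) = ⅙ ≈ 0.16667)
B(m, u) = 157/6 (B(m, u) = 26 + ⅙ = 157/6)
r = 157/6 ≈ 26.167
-r = -1*157/6 = -157/6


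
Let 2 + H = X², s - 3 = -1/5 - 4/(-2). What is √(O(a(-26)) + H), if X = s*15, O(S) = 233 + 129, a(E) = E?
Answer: 6*√154 ≈ 74.458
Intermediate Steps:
s = 24/5 (s = 3 + (-1/5 - 4/(-2)) = 3 + (-1*⅕ - 4*(-½)) = 3 + (-⅕ + 2) = 3 + 9/5 = 24/5 ≈ 4.8000)
O(S) = 362
X = 72 (X = (24/5)*15 = 72)
H = 5182 (H = -2 + 72² = -2 + 5184 = 5182)
√(O(a(-26)) + H) = √(362 + 5182) = √5544 = 6*√154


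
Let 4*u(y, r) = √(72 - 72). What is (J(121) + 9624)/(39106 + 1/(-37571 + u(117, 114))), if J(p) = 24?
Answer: 362485008/1469251525 ≈ 0.24671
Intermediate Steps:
u(y, r) = 0 (u(y, r) = √(72 - 72)/4 = √0/4 = (¼)*0 = 0)
(J(121) + 9624)/(39106 + 1/(-37571 + u(117, 114))) = (24 + 9624)/(39106 + 1/(-37571 + 0)) = 9648/(39106 + 1/(-37571)) = 9648/(39106 - 1/37571) = 9648/(1469251525/37571) = 9648*(37571/1469251525) = 362485008/1469251525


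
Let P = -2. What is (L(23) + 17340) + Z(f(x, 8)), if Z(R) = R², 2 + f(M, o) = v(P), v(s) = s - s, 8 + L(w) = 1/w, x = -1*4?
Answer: 398729/23 ≈ 17336.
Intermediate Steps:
x = -4
L(w) = -8 + 1/w
v(s) = 0
f(M, o) = -2 (f(M, o) = -2 + 0 = -2)
(L(23) + 17340) + Z(f(x, 8)) = ((-8 + 1/23) + 17340) + (-2)² = ((-8 + 1/23) + 17340) + 4 = (-183/23 + 17340) + 4 = 398637/23 + 4 = 398729/23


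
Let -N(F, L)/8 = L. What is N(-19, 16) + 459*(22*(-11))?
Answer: -111206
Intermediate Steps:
N(F, L) = -8*L
N(-19, 16) + 459*(22*(-11)) = -8*16 + 459*(22*(-11)) = -128 + 459*(-242) = -128 - 111078 = -111206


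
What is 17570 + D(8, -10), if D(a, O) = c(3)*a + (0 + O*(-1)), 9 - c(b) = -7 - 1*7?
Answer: 17764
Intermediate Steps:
c(b) = 23 (c(b) = 9 - (-7 - 1*7) = 9 - (-7 - 7) = 9 - 1*(-14) = 9 + 14 = 23)
D(a, O) = -O + 23*a (D(a, O) = 23*a + (0 + O*(-1)) = 23*a + (0 - O) = 23*a - O = -O + 23*a)
17570 + D(8, -10) = 17570 + (-1*(-10) + 23*8) = 17570 + (10 + 184) = 17570 + 194 = 17764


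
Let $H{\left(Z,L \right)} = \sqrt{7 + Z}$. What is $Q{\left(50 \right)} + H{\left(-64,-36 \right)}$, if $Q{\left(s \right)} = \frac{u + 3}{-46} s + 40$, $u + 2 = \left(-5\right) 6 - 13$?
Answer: $\frac{1970}{23} + i \sqrt{57} \approx 85.652 + 7.5498 i$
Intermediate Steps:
$u = -45$ ($u = -2 - 43 = -45$)
$Q{\left(s \right)} = 40 + \frac{21 s}{23}$ ($Q{\left(s \right)} = \frac{-45 + 3}{-46} s + 40 = \left(-42\right) \left(- \frac{1}{46}\right) s + 40 = \frac{21 s}{23} + 40 = 40 + \frac{21 s}{23}$)
$Q{\left(50 \right)} + H{\left(-64,-36 \right)} = \left(40 + \frac{21}{23} \cdot 50\right) + \sqrt{7 - 64} = \left(40 + \frac{1050}{23}\right) + \sqrt{-57} = \frac{1970}{23} + i \sqrt{57}$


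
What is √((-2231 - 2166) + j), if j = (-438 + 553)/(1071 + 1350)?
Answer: I*√2863510918/807 ≈ 66.31*I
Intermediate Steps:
j = 115/2421 ≈ 0.047501
√((-2231 - 2166) + j) = √((-2231 - 2166) + 115/2421) = √(-4397 + 115/2421) = √(-10645022/2421) = I*√2863510918/807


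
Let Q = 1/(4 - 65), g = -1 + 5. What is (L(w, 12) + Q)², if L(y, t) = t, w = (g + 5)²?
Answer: 534361/3721 ≈ 143.61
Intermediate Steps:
g = 4
w = 81 (w = (4 + 5)² = 9² = 81)
Q = -1/61 (Q = 1/(-61) = -1/61 ≈ -0.016393)
(L(w, 12) + Q)² = (12 - 1/61)² = (731/61)² = 534361/3721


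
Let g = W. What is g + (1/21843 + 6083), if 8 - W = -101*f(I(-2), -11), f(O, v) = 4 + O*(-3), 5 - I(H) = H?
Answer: 95541283/21843 ≈ 4374.0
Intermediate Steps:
I(H) = 5 - H
f(O, v) = 4 - 3*O
W = -1709 (W = 8 - (-101)*(4 - 3*(5 - 1*(-2))) = 8 - (-101)*(4 - 3*(5 + 2)) = 8 - (-101)*(4 - 3*7) = 8 - (-101)*(4 - 21) = 8 - (-101)*(-17) = 8 - 1*1717 = 8 - 1717 = -1709)
g = -1709
g + (1/21843 + 6083) = -1709 + (1/21843 + 6083) = -1709 + 132870970/21843 = 95541283/21843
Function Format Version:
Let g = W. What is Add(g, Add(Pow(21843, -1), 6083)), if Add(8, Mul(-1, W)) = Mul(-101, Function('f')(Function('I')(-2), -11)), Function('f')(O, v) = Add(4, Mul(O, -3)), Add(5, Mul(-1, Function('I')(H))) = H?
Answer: Rational(95541283, 21843) ≈ 4374.0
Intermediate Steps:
Function('I')(H) = Add(5, Mul(-1, H))
Function('f')(O, v) = Add(4, Mul(-3, O))
W = -1709 (W = Add(8, Mul(-1, Mul(-101, Add(4, Mul(-3, Add(5, Mul(-1, -2))))))) = Add(8, Mul(-1, Mul(-101, Add(4, Mul(-3, Add(5, 2)))))) = Add(8, Mul(-1, Mul(-101, Add(4, Mul(-3, 7))))) = Add(8, Mul(-1, Mul(-101, Add(4, -21)))) = Add(8, Mul(-1, Mul(-101, -17))) = Add(8, Mul(-1, 1717)) = Add(8, -1717) = -1709)
g = -1709
Add(g, Add(Pow(21843, -1), 6083)) = Add(-1709, Add(Pow(21843, -1), 6083)) = Add(-1709, Add(Rational(1, 21843), 6083)) = Add(-1709, Rational(132870970, 21843)) = Rational(95541283, 21843)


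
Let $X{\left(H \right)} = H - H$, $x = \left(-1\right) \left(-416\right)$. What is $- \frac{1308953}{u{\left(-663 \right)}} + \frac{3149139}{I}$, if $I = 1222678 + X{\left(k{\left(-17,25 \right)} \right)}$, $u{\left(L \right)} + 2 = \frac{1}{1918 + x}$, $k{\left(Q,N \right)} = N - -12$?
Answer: $\frac{3735413733368469}{5706238226} \approx 6.5462 \cdot 10^{5}$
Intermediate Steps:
$k{\left(Q,N \right)} = 12 + N$ ($k{\left(Q,N \right)} = N + 12 = 12 + N$)
$x = 416$
$X{\left(H \right)} = 0$
$u{\left(L \right)} = - \frac{4667}{2334}$ ($u{\left(L \right)} = -2 + \frac{1}{1918 + 416} = -2 + \frac{1}{2334} = - \frac{4667}{2334}$)
$I = 1222678$ ($I = 1222678 + 0 = 1222678$)
$- \frac{1308953}{u{\left(-663 \right)}} + \frac{3149139}{I} = - \frac{1308953}{- \frac{4667}{2334}} + \frac{3149139}{1222678} = \left(-1308953\right) \left(- \frac{2334}{4667}\right) + 3149139 \cdot \frac{1}{1222678} = \frac{3055096302}{4667} + \frac{3149139}{1222678} = \frac{3735413733368469}{5706238226}$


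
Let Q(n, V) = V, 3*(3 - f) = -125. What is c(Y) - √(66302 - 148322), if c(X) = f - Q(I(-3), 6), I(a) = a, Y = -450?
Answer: 116/3 - 2*I*√20505 ≈ 38.667 - 286.39*I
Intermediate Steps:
f = 134/3 (f = 3 - ⅓*(-125) = 3 + 125/3 = 134/3 ≈ 44.667)
c(X) = 116/3 (c(X) = 134/3 - 1*6 = 134/3 - 6 = 116/3)
c(Y) - √(66302 - 148322) = 116/3 - √(66302 - 148322) = 116/3 - √(-82020) = 116/3 - 2*I*√20505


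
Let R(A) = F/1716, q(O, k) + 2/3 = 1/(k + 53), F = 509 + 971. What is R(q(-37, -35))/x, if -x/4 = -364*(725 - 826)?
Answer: -185/31543512 ≈ -5.8649e-6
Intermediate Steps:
F = 1480
q(O, k) = -2/3 + 1/(53 + k) (q(O, k) = -2/3 + 1/(k + 53) = -2/3 + 1/(53 + k))
R(A) = 370/429 (R(A) = 1480/1716 = 1480*(1/1716) = 370/429)
x = -147056 (x = -(-1456)*(725 - 826) = -(-1456)*(-101) = -4*36764 = -147056)
R(q(-37, -35))/x = (370/429)/(-147056) = (370/429)*(-1/147056) = -185/31543512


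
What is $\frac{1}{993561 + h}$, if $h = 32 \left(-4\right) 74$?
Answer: $\frac{1}{984089} \approx 1.0162 \cdot 10^{-6}$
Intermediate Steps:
$h = -9472$ ($h = \left(-128\right) 74 = -9472$)
$\frac{1}{993561 + h} = \frac{1}{993561 - 9472} = \frac{1}{984089}$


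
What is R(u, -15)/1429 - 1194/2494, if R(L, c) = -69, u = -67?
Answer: -939156/1781963 ≈ -0.52703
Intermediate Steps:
R(u, -15)/1429 - 1194/2494 = -69/1429 - 1194/2494 = -69*1/1429 - 1194*1/2494 = -69/1429 - 597/1247 = -939156/1781963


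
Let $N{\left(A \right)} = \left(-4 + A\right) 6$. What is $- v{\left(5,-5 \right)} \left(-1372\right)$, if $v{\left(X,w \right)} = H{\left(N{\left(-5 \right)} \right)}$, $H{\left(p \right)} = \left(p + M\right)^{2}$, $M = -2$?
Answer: $4302592$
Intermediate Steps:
$N{\left(A \right)} = -24 + 6 A$
$H{\left(p \right)} = \left(-2 + p\right)^{2}$ ($H{\left(p \right)} = \left(p - 2\right)^{2} = \left(-2 + p\right)^{2}$)
$v{\left(X,w \right)} = 3136$ ($v{\left(X,w \right)} = \left(-2 + \left(-24 + 6 \left(-5\right)\right)\right)^{2} = \left(-2 - 54\right)^{2} = \left(-56\right)^{2} = 3136$)
$- v{\left(5,-5 \right)} \left(-1372\right) = - 3136 \left(-1372\right) = \left(-1\right) \left(-4302592\right) = 4302592$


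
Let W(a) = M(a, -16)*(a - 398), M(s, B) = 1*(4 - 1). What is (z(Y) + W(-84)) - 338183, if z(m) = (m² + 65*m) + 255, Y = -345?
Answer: -242774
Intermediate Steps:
M(s, B) = 3 (M(s, B) = 1*3 = 3)
W(a) = -1194 + 3*a (W(a) = 3*(a - 398) = 3*(-398 + a) = -1194 + 3*a)
z(m) = 255 + m² + 65*m
(z(Y) + W(-84)) - 338183 = ((255 + (-345)² + 65*(-345)) + (-1194 + 3*(-84))) - 338183 = ((255 + 119025 - 22425) + (-1194 - 252)) - 338183 = (96855 - 1446) - 338183 = 95409 - 338183 = -242774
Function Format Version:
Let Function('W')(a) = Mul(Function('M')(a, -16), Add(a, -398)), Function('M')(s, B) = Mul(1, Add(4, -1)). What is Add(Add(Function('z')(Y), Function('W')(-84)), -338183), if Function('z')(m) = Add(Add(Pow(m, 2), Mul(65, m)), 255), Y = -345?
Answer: -242774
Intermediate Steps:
Function('M')(s, B) = 3 (Function('M')(s, B) = Mul(1, 3) = 3)
Function('W')(a) = Add(-1194, Mul(3, a)) (Function('W')(a) = Mul(3, Add(a, -398)) = Mul(3, Add(-398, a)) = Add(-1194, Mul(3, a)))
Function('z')(m) = Add(255, Pow(m, 2), Mul(65, m))
Add(Add(Function('z')(Y), Function('W')(-84)), -338183) = Add(Add(Add(255, Pow(-345, 2), Mul(65, -345)), Add(-1194, Mul(3, -84))), -338183) = Add(Add(Add(255, 119025, -22425), Add(-1194, -252)), -338183) = Add(Add(96855, -1446), -338183) = Add(95409, -338183) = -242774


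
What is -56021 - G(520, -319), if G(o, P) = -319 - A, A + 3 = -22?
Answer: -55727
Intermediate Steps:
A = -25 (A = -3 - 22 = -25)
G(o, P) = -294 (G(o, P) = -319 - 1*(-25) = -319 + 25 = -294)
-56021 - G(520, -319) = -56021 - 1*(-294) = -56021 + 294 = -55727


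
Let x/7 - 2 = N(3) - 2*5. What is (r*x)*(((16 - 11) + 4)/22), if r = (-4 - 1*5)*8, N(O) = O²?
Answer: -2268/11 ≈ -206.18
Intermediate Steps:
x = 7 (x = 14 + 7*(3² - 2*5) = 14 + 7*(9 - 10) = 14 + 7*(-1) = 14 - 7 = 7)
r = -72 (r = (-4 - 5)*8 = -9*8 = -72)
(r*x)*(((16 - 11) + 4)/22) = (-72*7)*(((16 - 11) + 4)/22) = -504*(5 + 4)/22 = -4536/22 = -504*9/22 = -2268/11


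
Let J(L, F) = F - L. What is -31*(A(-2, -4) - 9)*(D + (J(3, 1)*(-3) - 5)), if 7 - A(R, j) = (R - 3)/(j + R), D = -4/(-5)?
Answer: 1581/10 ≈ 158.10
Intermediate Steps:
D = ⅘ (D = -4*(-⅕) = ⅘ ≈ 0.80000)
A(R, j) = 7 - (-3 + R)/(R + j) (A(R, j) = 7 - (R - 3)/(j + R) = 7 - (-3 + R)/(R + j))
-31*(A(-2, -4) - 9)*(D + (J(3, 1)*(-3) - 5)) = -31*((3 + 6*(-2) + 7*(-4))/(-2 - 4) - 9)*(⅘ + ((1 - 1*3)*(-3) - 5)) = -31*((3 - 12 - 28)/(-6) - 9)*(⅘ + ((1 - 3)*(-3) - 5)) = -31*(-⅙*(-37) - 9)*(⅘ + (-2*(-3) - 5)) = -31*(37/6 - 9)*(⅘ + (6 - 5)) = -(-527)*(⅘ + 1)/6 = -(-527)*9/(6*5) = -31*(-51/10) = 1581/10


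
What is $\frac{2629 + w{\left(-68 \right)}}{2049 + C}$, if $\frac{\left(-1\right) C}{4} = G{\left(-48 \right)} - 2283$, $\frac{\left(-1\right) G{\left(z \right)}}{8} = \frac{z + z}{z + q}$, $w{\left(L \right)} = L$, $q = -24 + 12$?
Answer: $\frac{12805}{56161} \approx 0.22801$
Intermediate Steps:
$q = -12$
$G{\left(z \right)} = - \frac{16 z}{-12 + z}$ ($G{\left(z \right)} = - 8 \frac{z + z}{z - 12} = - 8 \frac{2 z}{-12 + z} = - \frac{16 z}{-12 + z}$)
$C = \frac{45916}{5}$ ($C = - 4 \left(\left(-16\right) \left(-48\right) \frac{1}{-12 - 48} - 2283\right) = - 4 \left(\left(-16\right) \left(-48\right) \frac{1}{-60} - 2283\right) = - 4 \left(\left(-16\right) \left(-48\right) \left(- \frac{1}{60}\right) - 2283\right) = - 4 \left(- \frac{64}{5} - 2283\right) = \left(-4\right) \left(- \frac{11479}{5}\right) = \frac{45916}{5} \approx 9183.2$)
$\frac{2629 + w{\left(-68 \right)}}{2049 + C} = \frac{2629 - 68}{2049 + \frac{45916}{5}} = \frac{2561}{\frac{56161}{5}} = 2561 \cdot \frac{5}{56161} = \frac{12805}{56161}$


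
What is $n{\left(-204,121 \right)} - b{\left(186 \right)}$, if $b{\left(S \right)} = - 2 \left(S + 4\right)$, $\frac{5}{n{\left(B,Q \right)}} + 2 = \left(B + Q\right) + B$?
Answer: $\frac{109815}{289} \approx 379.98$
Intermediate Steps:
$n{\left(B,Q \right)} = \frac{5}{-2 + Q + 2 B}$ ($n{\left(B,Q \right)} = \frac{5}{-2 + \left(\left(B + Q\right) + B\right)} = \frac{5}{-2 + \left(Q + 2 B\right)} = \frac{5}{-2 + Q + 2 B}$)
$b{\left(S \right)} = -8 - 2 S$ ($b{\left(S \right)} = - 2 \left(4 + S\right) = -8 - 2 S$)
$n{\left(-204,121 \right)} - b{\left(186 \right)} = \frac{5}{-2 + 121 + 2 \left(-204\right)} - \left(-8 - 372\right) = \frac{5}{-2 + 121 - 408} - \left(-8 - 372\right) = \frac{5}{-289} - -380 = 5 \left(- \frac{1}{289}\right) + 380 = - \frac{5}{289} + 380 = \frac{109815}{289}$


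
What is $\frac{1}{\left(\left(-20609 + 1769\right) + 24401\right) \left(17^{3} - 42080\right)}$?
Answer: $- \frac{1}{206685687} \approx -4.8383 \cdot 10^{-9}$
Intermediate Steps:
$\frac{1}{\left(\left(-20609 + 1769\right) + 24401\right) \left(17^{3} - 42080\right)} = \frac{1}{\left(-18840 + 24401\right) \left(4913 - 42080\right)} = \frac{1}{5561 \left(-37167\right)} = \frac{1}{5561} \left(- \frac{1}{37167}\right) = - \frac{1}{206685687}$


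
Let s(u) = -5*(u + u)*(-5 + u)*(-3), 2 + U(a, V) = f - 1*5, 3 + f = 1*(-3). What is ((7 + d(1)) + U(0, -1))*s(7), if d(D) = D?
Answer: -2100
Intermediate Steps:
f = -6 (f = -3 + 1*(-3) = -3 - 3 = -6)
U(a, V) = -13 (U(a, V) = -2 + (-6 - 1*5) = -2 + (-6 - 5) = -2 - 11 = -13)
s(u) = 30*u*(-5 + u) (s(u) = -5*2*u*(-5 + u)*(-3) = -10*u*(-5 + u)*(-3) = 30*u*(-5 + u))
((7 + d(1)) + U(0, -1))*s(7) = ((7 + 1) - 13)*(30*7*(-5 + 7)) = (8 - 13)*(30*7*2) = -5*420 = -2100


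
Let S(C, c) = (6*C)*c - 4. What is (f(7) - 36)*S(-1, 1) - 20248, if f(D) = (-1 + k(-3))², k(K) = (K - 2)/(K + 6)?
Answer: -179632/9 ≈ -19959.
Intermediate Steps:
k(K) = (-2 + K)/(6 + K)
S(C, c) = -4 + 6*C*c (S(C, c) = 6*C*c - 4 = -4 + 6*C*c)
f(D) = 64/9 (f(D) = (-1 + (-2 - 3)/(6 - 3))² = (-1 - 5/3)² = (-8/3)² = 64/9)
(f(7) - 36)*S(-1, 1) - 20248 = (64/9 - 36)*(-4 + 6*(-1)*1) - 20248 = -260*(-4 - 6)/9 - 20248 = -260/9*(-10) - 20248 = 2600/9 - 20248 = -179632/9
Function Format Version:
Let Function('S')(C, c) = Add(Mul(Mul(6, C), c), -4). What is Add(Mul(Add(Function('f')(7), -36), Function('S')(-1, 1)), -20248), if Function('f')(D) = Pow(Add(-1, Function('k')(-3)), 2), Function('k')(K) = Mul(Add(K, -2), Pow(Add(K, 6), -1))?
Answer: Rational(-179632, 9) ≈ -19959.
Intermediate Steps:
Function('k')(K) = Mul(Pow(Add(6, K), -1), Add(-2, K)) (Function('k')(K) = Mul(Add(-2, K), Pow(Add(6, K), -1)) = Mul(Pow(Add(6, K), -1), Add(-2, K)))
Function('S')(C, c) = Add(-4, Mul(6, C, c)) (Function('S')(C, c) = Add(Mul(6, C, c), -4) = Add(-4, Mul(6, C, c)))
Function('f')(D) = Rational(64, 9) (Function('f')(D) = Pow(Add(-1, Mul(Pow(Add(6, -3), -1), Add(-2, -3))), 2) = Pow(Add(-1, Mul(Pow(3, -1), -5)), 2) = Pow(Add(-1, Mul(Rational(1, 3), -5)), 2) = Pow(Add(-1, Rational(-5, 3)), 2) = Pow(Rational(-8, 3), 2) = Rational(64, 9))
Add(Mul(Add(Function('f')(7), -36), Function('S')(-1, 1)), -20248) = Add(Mul(Add(Rational(64, 9), -36), Add(-4, Mul(6, -1, 1))), -20248) = Add(Mul(Rational(-260, 9), Add(-4, -6)), -20248) = Add(Mul(Rational(-260, 9), -10), -20248) = Add(Rational(2600, 9), -20248) = Rational(-179632, 9)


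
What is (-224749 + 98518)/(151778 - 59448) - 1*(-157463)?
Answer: 2076918937/13190 ≈ 1.5746e+5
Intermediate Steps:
(-224749 + 98518)/(151778 - 59448) - 1*(-157463) = -126231/92330 + 157463 = -126231*1/92330 + 157463 = -18033/13190 + 157463 = 2076918937/13190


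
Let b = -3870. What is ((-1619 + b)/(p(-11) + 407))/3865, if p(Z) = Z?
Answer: -499/139140 ≈ -0.0035863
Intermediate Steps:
((-1619 + b)/(p(-11) + 407))/3865 = ((-1619 - 3870)/(-11 + 407))/3865 = -5489/396*(1/3865) = -5489*1/396*(1/3865) = -499/36*1/3865 = -499/139140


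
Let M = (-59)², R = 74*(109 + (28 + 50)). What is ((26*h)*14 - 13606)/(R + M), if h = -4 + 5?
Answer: -4414/5773 ≈ -0.76459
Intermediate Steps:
h = 1
R = 13838 (R = 74*(109 + 78) = 74*187 = 13838)
M = 3481
((26*h)*14 - 13606)/(R + M) = ((26*1)*14 - 13606)/(13838 + 3481) = (26*14 - 13606)/17319 = (364 - 13606)*(1/17319) = -13242*1/17319 = -4414/5773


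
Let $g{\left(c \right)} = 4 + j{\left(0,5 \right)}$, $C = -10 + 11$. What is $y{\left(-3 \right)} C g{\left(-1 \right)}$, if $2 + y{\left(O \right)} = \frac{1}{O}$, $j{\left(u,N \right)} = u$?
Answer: $- \frac{28}{3} \approx -9.3333$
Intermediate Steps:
$C = 1$
$g{\left(c \right)} = 4$ ($g{\left(c \right)} = 4 + 0 = 4$)
$y{\left(O \right)} = -2 + \frac{1}{O}$
$y{\left(-3 \right)} C g{\left(-1 \right)} = \left(-2 + \frac{1}{-3}\right) 1 \cdot 4 = \left(-2 - \frac{1}{3}\right) 1 \cdot 4 = \left(- \frac{7}{3}\right) 1 \cdot 4 = \left(- \frac{7}{3}\right) 4 = - \frac{28}{3}$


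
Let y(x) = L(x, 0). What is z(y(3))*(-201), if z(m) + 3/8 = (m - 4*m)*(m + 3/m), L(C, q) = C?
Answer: 58491/8 ≈ 7311.4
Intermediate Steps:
y(x) = x
z(m) = -3/8 - 3*m*(m + 3/m) (z(m) = -3/8 + (m - 4*m)*(m + 3/m) = -3/8 + (-3*m)*(m + 3/m) = -3/8 - 3*m*(m + 3/m))
z(y(3))*(-201) = (-75/8 - 3*3²)*(-201) = (-75/8 - 3*9)*(-201) = (-75/8 - 27)*(-201) = -291/8*(-201) = 58491/8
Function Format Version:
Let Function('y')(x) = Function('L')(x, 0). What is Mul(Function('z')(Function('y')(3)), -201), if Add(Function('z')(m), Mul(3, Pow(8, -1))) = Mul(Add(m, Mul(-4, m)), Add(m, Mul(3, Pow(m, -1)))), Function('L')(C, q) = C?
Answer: Rational(58491, 8) ≈ 7311.4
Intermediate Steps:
Function('y')(x) = x
Function('z')(m) = Add(Rational(-3, 8), Mul(-3, m, Add(m, Mul(3, Pow(m, -1))))) (Function('z')(m) = Add(Rational(-3, 8), Mul(Add(m, Mul(-4, m)), Add(m, Mul(3, Pow(m, -1))))) = Add(Rational(-3, 8), Mul(Mul(-3, m), Add(m, Mul(3, Pow(m, -1))))) = Add(Rational(-3, 8), Mul(-3, m, Add(m, Mul(3, Pow(m, -1))))))
Mul(Function('z')(Function('y')(3)), -201) = Mul(Add(Rational(-75, 8), Mul(-3, Pow(3, 2))), -201) = Mul(Add(Rational(-75, 8), Mul(-3, 9)), -201) = Mul(Add(Rational(-75, 8), -27), -201) = Mul(Rational(-291, 8), -201) = Rational(58491, 8)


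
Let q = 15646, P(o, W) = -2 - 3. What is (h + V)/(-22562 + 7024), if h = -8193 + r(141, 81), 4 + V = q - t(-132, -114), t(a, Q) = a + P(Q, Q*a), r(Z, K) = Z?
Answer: -7727/15538 ≈ -0.49730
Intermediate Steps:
P(o, W) = -5
t(a, Q) = -5 + a (t(a, Q) = a - 5 = -5 + a)
V = 15779 (V = -4 + (15646 - (-5 - 132)) = -4 + (15646 - 1*(-137)) = -4 + (15646 + 137) = -4 + 15783 = 15779)
h = -8052 (h = -8193 + 141 = -8052)
(h + V)/(-22562 + 7024) = (-8052 + 15779)/(-22562 + 7024) = 7727/(-15538) = 7727*(-1/15538) = -7727/15538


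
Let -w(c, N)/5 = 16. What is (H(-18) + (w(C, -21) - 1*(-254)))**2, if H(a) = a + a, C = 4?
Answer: 19044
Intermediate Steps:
w(c, N) = -80 (w(c, N) = -5*16 = -80)
H(a) = 2*a
(H(-18) + (w(C, -21) - 1*(-254)))**2 = (2*(-18) + (-80 - 1*(-254)))**2 = (-36 + (-80 + 254))**2 = (-36 + 174)**2 = 138**2 = 19044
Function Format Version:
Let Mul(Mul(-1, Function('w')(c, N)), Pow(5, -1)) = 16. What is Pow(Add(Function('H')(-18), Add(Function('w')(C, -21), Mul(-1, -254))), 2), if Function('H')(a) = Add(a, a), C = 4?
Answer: 19044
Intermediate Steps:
Function('w')(c, N) = -80 (Function('w')(c, N) = Mul(-5, 16) = -80)
Function('H')(a) = Mul(2, a)
Pow(Add(Function('H')(-18), Add(Function('w')(C, -21), Mul(-1, -254))), 2) = Pow(Add(Mul(2, -18), Add(-80, Mul(-1, -254))), 2) = Pow(Add(-36, Add(-80, 254)), 2) = Pow(Add(-36, 174), 2) = Pow(138, 2) = 19044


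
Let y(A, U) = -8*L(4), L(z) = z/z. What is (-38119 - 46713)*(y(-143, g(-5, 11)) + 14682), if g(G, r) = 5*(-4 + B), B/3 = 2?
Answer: -1244824768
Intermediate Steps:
B = 6 (B = 3*2 = 6)
L(z) = 1
g(G, r) = 10 (g(G, r) = 5*(-4 + 6) = 5*2 = 10)
y(A, U) = -8 (y(A, U) = -8*1 = -8)
(-38119 - 46713)*(y(-143, g(-5, 11)) + 14682) = (-38119 - 46713)*(-8 + 14682) = -84832*14674 = -1244824768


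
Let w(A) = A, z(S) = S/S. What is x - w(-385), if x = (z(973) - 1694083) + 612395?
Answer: -1081302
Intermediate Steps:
z(S) = 1
x = -1081687 (x = (1 - 1694083) + 612395 = -1694082 + 612395 = -1081687)
x - w(-385) = -1081687 - 1*(-385) = -1081687 + 385 = -1081302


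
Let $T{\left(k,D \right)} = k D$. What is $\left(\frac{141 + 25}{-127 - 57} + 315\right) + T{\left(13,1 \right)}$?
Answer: $\frac{30093}{92} \approx 327.1$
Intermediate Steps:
$T{\left(k,D \right)} = D k$
$\left(\frac{141 + 25}{-127 - 57} + 315\right) + T{\left(13,1 \right)} = \left(\frac{141 + 25}{-127 - 57} + 315\right) + 1 \cdot 13 = \left(\frac{166}{-184} + 315\right) + 13 = \left(166 \left(- \frac{1}{184}\right) + 315\right) + 13 = \left(- \frac{83}{92} + 315\right) + 13 = \frac{28897}{92} + 13 = \frac{30093}{92}$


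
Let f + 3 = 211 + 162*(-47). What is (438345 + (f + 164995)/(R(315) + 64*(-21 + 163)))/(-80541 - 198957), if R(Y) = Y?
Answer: -2060957812/1314059847 ≈ -1.5684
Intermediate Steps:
f = -7406 (f = -3 + (211 + 162*(-47)) = -3 + (211 - 7614) = -3 - 7403 = -7406)
(438345 + (f + 164995)/(R(315) + 64*(-21 + 163)))/(-80541 - 198957) = (438345 + (-7406 + 164995)/(315 + 64*(-21 + 163)))/(-80541 - 198957) = (438345 + 157589/(315 + 64*142))/(-279498) = (438345 + 157589/(315 + 9088))*(-1/279498) = (438345 + 157589/9403)*(-1/279498) = (4121915624/9403)*(-1/279498) = -2060957812/1314059847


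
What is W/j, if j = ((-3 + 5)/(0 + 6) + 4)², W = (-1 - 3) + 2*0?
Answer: -36/169 ≈ -0.21302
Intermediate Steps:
W = -4 (W = -4 + 0 = -4)
j = 169/9 (j = (2/6 + 4)² = (2*(⅙) + 4)² = (⅓ + 4)² = (13/3)² = 169/9 ≈ 18.778)
W/j = -4/(169/9) = (9/169)*(-4) = -36/169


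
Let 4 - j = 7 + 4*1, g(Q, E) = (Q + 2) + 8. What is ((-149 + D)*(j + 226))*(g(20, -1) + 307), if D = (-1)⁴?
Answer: -10922844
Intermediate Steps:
g(Q, E) = 10 + Q (g(Q, E) = (2 + Q) + 8 = 10 + Q)
j = -7 (j = 4 - (7 + 4*1) = 4 - (7 + 4) = 4 - 1*11 = 4 - 11 = -7)
D = 1
((-149 + D)*(j + 226))*(g(20, -1) + 307) = ((-149 + 1)*(-7 + 226))*((10 + 20) + 307) = (-148*219)*(30 + 307) = -32412*337 = -10922844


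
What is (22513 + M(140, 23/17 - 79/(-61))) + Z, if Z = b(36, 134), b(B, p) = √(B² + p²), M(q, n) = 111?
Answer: 22624 + 2*√4813 ≈ 22763.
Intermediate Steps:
Z = 2*√4813 (Z = √(36² + 134²) = √(1296 + 17956) = √19252 = 2*√4813 ≈ 138.75)
(22513 + M(140, 23/17 - 79/(-61))) + Z = (22513 + 111) + 2*√4813 = 22624 + 2*√4813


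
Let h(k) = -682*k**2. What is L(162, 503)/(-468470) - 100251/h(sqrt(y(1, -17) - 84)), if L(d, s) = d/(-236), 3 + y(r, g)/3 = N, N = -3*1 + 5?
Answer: -923636056401/546658579940 ≈ -1.6896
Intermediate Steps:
N = 2 (N = -3 + 5 = 2)
y(r, g) = -3 (y(r, g) = -9 + 3*2 = -9 + 6 = -3)
L(d, s) = -d/236 (L(d, s) = d*(-1/236) = -d/236)
L(162, 503)/(-468470) - 100251/h(sqrt(y(1, -17) - 84)) = -1/236*162/(-468470) - 100251*(-1/(682*(-3 - 84))) = -81/118*(-1/468470) - 100251/((-682*(sqrt(-87))**2)) = 81/55279460 - 100251/((-682*(I*sqrt(87))**2)) = 81/55279460 - 100251/((-682*(-87))) = 81/55279460 - 100251/59334 = 81/55279460 - 100251*1/59334 = 81/55279460 - 33417/19778 = -923636056401/546658579940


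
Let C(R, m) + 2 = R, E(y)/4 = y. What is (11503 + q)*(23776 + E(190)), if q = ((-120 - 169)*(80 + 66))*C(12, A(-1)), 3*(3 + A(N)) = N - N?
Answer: -10070482232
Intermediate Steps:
E(y) = 4*y
A(N) = -3 (A(N) = -3 + (N - N)/3 = -3 + (⅓)*0 = -3 + 0 = -3)
C(R, m) = -2 + R
q = -421940 (q = ((-120 - 169)*(80 + 66))*(-2 + 12) = -289*146*10 = -42194*10 = -421940)
(11503 + q)*(23776 + E(190)) = (11503 - 421940)*(23776 + 4*190) = -410437*(23776 + 760) = -410437*24536 = -10070482232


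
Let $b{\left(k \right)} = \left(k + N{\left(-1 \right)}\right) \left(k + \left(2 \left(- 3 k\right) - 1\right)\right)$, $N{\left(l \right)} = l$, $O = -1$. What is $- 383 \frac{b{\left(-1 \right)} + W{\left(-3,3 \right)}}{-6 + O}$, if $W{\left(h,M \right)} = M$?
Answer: $- \frac{1915}{7} \approx -273.57$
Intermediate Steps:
$b{\left(k \right)} = \left(-1 + k\right) \left(-1 - 5 k\right)$ ($b{\left(k \right)} = \left(k - 1\right) \left(k + \left(2 \left(- 3 k\right) - 1\right)\right) = \left(-1 + k\right) \left(k - \left(1 + 6 k\right)\right) = \left(-1 + k\right) \left(-1 - 5 k\right)$)
$- 383 \frac{b{\left(-1 \right)} + W{\left(-3,3 \right)}}{-6 + O} = - 383 \frac{\left(1 - 5 \left(-1\right)^{2} + 4 \left(-1\right)\right) + 3}{-6 - 1} = - 383 \frac{\left(1 - 5 - 4\right) + 3}{-7} = - 383 \left(\left(1 - 5 - 4\right) + 3\right) \left(- \frac{1}{7}\right) = - 383 \left(-8 + 3\right) \left(- \frac{1}{7}\right) = - 383 \left(\left(-5\right) \left(- \frac{1}{7}\right)\right) = \left(-383\right) \frac{5}{7} = - \frac{1915}{7}$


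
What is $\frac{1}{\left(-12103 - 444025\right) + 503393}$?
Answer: $\frac{1}{47265} \approx 2.1157 \cdot 10^{-5}$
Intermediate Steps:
$\frac{1}{\left(-12103 - 444025\right) + 503393} = \frac{1}{-456128 + 503393} = \frac{1}{47265}$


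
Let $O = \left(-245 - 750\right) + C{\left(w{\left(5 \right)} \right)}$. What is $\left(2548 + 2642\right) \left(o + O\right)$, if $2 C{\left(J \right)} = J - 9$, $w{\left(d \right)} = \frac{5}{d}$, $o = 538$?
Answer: $-2392590$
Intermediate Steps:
$C{\left(J \right)} = - \frac{9}{2} + \frac{J}{2}$ ($C{\left(J \right)} = \frac{J - 9}{2} = \frac{-9 + J}{2} = - \frac{9}{2} + \frac{J}{2}$)
$O = -999$ ($O = \left(-245 - 750\right) - \left(\frac{9}{2} - \frac{5 \cdot \frac{1}{5}}{2}\right) = -995 - \left(\frac{9}{2} - \frac{5 \cdot \frac{1}{5}}{2}\right) = -995 + \left(- \frac{9}{2} + \frac{1}{2} \cdot 1\right) = -995 + \left(- \frac{9}{2} + \frac{1}{2}\right) = -995 - 4 = -999$)
$\left(2548 + 2642\right) \left(o + O\right) = \left(2548 + 2642\right) \left(538 - 999\right) = 5190 \left(-461\right) = -2392590$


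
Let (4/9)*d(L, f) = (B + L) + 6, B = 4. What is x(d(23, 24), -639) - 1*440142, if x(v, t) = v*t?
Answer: -1950351/4 ≈ -4.8759e+5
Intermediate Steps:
d(L, f) = 45/2 + 9*L/4 (d(L, f) = 9*((4 + L) + 6)/4 = 9*(10 + L)/4 = 45/2 + 9*L/4)
x(v, t) = t*v
x(d(23, 24), -639) - 1*440142 = -639*(45/2 + (9/4)*23) - 1*440142 = -639*(45/2 + 207/4) - 440142 = -639*297/4 - 440142 = -189783/4 - 440142 = -1950351/4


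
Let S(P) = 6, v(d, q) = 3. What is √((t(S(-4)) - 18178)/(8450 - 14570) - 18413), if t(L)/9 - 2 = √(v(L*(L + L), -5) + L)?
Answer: 13*I*√113336110/1020 ≈ 135.68*I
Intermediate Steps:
t(L) = 18 + 9*√(3 + L)
√((t(S(-4)) - 18178)/(8450 - 14570) - 18413) = √(((18 + 9*√(3 + 6)) - 18178)/(8450 - 14570) - 18413) = √(((18 + 9*√9) - 18178)/(-6120) - 18413) = √(((18 + 9*3) - 18178)*(-1/6120) - 18413) = √(((18 + 27) - 18178)*(-1/6120) - 18413) = √((45 - 18178)*(-1/6120) - 18413) = √(-18133*(-1/6120) - 18413) = √(18133/6120 - 18413) = √(-112669427/6120) = 13*I*√113336110/1020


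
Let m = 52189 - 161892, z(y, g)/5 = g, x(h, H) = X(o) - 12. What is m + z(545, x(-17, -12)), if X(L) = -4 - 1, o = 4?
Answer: -109788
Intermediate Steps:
X(L) = -5
x(h, H) = -17 (x(h, H) = -5 - 12 = -17)
z(y, g) = 5*g
m = -109703
m + z(545, x(-17, -12)) = -109703 + 5*(-17) = -109703 - 85 = -109788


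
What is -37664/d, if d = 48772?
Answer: -9416/12193 ≈ -0.77225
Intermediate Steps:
-37664/d = -37664/48772 = -37664*1/48772 = -9416/12193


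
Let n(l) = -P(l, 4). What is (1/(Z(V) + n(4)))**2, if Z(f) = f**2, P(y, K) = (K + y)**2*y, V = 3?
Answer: 1/61009 ≈ 1.6391e-5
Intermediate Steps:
P(y, K) = y*(K + y)**2
n(l) = -l*(4 + l)**2
(1/(Z(V) + n(4)))**2 = (1/(3**2 - 1*4*(4 + 4)**2))**2 = (1/(9 - 1*4*8**2))**2 = (1/(9 - 1*4*64))**2 = (1/(9 - 256))**2 = (1/(-247))**2 = (-1/247)**2 = 1/61009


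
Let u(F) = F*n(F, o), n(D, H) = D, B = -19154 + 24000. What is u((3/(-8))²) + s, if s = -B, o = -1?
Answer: -19849135/4096 ≈ -4846.0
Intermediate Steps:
B = 4846
u(F) = F² (u(F) = F*F = F²)
s = -4846 (s = -1*4846 = -4846)
u((3/(-8))²) + s = ((3/(-8))²)² - 4846 = ((3*(-⅛))²)² - 4846 = ((-3/8)²)² - 4846 = (9/64)² - 4846 = 81/4096 - 4846 = -19849135/4096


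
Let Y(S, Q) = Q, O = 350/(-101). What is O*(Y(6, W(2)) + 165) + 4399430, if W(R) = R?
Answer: 444283980/101 ≈ 4.3988e+6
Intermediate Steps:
O = -350/101 (O = 350*(-1/101) = -350/101 ≈ -3.4653)
O*(Y(6, W(2)) + 165) + 4399430 = -350*(2 + 165)/101 + 4399430 = -350/101*167 + 4399430 = -58450/101 + 4399430 = 444283980/101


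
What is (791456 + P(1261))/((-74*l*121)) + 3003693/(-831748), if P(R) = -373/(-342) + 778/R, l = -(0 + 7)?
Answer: 1809867591836725/200738218356819 ≈ 9.0161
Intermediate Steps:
l = -7 (l = -1*7 = -7)
P(R) = 373/342 + 778/R (P(R) = -373*(-1/342) + 778/R = 373/342 + 778/R)
(791456 + P(1261))/((-74*l*121)) + 3003693/(-831748) = (791456 + (373/342 + 778/1261))/((-74*(-7)*121)) + 3003693/(-831748) = (791456 + (373/342 + 778*(1/1261)))/((518*121)) + 3003693*(-1/831748) = (791456 + (373/342 + 778/1261))/62678 - 3003693/831748 = (791456 + 736429/431262)*(1/62678) - 3003693/831748 = (341325633901/431262)*(1/62678) - 3003693/831748 = 48760804843/3861519948 - 3003693/831748 = 1809867591836725/200738218356819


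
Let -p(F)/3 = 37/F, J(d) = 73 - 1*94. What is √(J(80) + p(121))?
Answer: 2*I*√663/11 ≈ 4.6816*I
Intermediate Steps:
J(d) = -21 (J(d) = 73 - 94 = -21)
p(F) = -111/F
√(J(80) + p(121)) = √(-21 - 111/121) = √(-2652/121) = 2*I*√663/11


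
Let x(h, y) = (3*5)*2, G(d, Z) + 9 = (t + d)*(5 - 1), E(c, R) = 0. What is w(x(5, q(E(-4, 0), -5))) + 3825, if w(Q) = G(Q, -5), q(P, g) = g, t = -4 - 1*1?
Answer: 3916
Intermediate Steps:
t = -5 (t = -4 - 1 = -5)
G(d, Z) = -29 + 4*d (G(d, Z) = -9 + (-5 + d)*(5 - 1) = -9 + (-5 + d)*4 = -9 + (-20 + 4*d) = -29 + 4*d)
x(h, y) = 30 (x(h, y) = 15*2 = 30)
w(Q) = -29 + 4*Q
w(x(5, q(E(-4, 0), -5))) + 3825 = (-29 + 4*30) + 3825 = (-29 + 120) + 3825 = 91 + 3825 = 3916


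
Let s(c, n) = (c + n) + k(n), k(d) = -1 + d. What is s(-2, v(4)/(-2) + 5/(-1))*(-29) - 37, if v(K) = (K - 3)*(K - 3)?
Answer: 369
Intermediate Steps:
v(K) = (-3 + K)**2 (v(K) = (-3 + K)*(-3 + K) = (-3 + K)**2)
s(c, n) = -1 + c + 2*n (s(c, n) = (c + n) + (-1 + n) = -1 + c + 2*n)
s(-2, v(4)/(-2) + 5/(-1))*(-29) - 37 = (-1 - 2 + 2*((-3 + 4)**2/(-2) + 5/(-1)))*(-29) - 37 = (-1 - 2 + 2*(1**2*(-1/2) + 5*(-1)))*(-29) - 37 = (-1 - 2 + 2*(1*(-1/2) - 5))*(-29) - 37 = (-1 - 2 + 2*(-1/2 - 5))*(-29) - 37 = (-1 - 2 + 2*(-11/2))*(-29) - 37 = (-1 - 2 - 11)*(-29) - 37 = -14*(-29) - 37 = 406 - 37 = 369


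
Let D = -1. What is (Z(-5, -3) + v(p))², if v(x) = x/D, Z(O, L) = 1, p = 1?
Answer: 0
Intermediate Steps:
v(x) = -x (v(x) = x/(-1) = x*(-1) = -x)
(Z(-5, -3) + v(p))² = (1 - 1*1)² = (1 - 1)² = 0² = 0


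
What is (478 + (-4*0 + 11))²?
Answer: 239121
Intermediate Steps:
(478 + (-4*0 + 11))² = (478 + (0 + 11))² = (478 + 11)² = 489² = 239121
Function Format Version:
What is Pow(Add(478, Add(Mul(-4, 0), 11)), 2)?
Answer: 239121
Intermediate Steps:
Pow(Add(478, Add(Mul(-4, 0), 11)), 2) = Pow(Add(478, Add(0, 11)), 2) = Pow(Add(478, 11), 2) = Pow(489, 2) = 239121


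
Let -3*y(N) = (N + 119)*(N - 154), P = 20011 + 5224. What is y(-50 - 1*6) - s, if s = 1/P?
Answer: 111286349/25235 ≈ 4410.0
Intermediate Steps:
P = 25235
s = 1/25235 ≈ 3.9627e-5
y(N) = -(-154 + N)*(119 + N)/3 (y(N) = -(N + 119)*(N - 154)/3 = -(119 + N)*(-154 + N)/3 = -(-154 + N)*(119 + N)/3)
y(-50 - 1*6) - s = (18326/3 - (-50 - 1*6)²/3 + 35*(-50 - 1*6)/3) - 1*1/25235 = (18326/3 - (-50 - 6)²/3 + 35*(-50 - 6)/3) - 1/25235 = (18326/3 - ⅓*(-56)² + (35/3)*(-56)) - 1/25235 = (18326/3 - ⅓*3136 - 1960/3) - 1/25235 = (18326/3 - 3136/3 - 1960/3) - 1/25235 = 4410 - 1/25235 = 111286349/25235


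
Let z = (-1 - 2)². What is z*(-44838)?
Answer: -403542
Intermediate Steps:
z = 9 (z = (-3)² = 9)
z*(-44838) = 9*(-44838) = -403542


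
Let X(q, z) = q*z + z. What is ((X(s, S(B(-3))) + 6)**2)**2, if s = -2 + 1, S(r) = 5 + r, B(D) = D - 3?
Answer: 1296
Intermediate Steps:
B(D) = -3 + D
s = -1
X(q, z) = z + q*z
((X(s, S(B(-3))) + 6)**2)**2 = (((5 + (-3 - 3))*(1 - 1) + 6)**2)**2 = (((5 - 6)*0 + 6)**2)**2 = ((-1*0 + 6)**2)**2 = ((0 + 6)**2)**2 = (6**2)**2 = 36**2 = 1296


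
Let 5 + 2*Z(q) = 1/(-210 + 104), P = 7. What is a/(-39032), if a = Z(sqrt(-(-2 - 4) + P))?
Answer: 531/8274784 ≈ 6.4171e-5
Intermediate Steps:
Z(q) = -531/212 (Z(q) = -5/2 + 1/(2*(-210 + 104)) = -5/2 + (1/2)/(-106) = -5/2 + (1/2)*(-1/106) = -5/2 - 1/212 = -531/212)
a = -531/212 ≈ -2.5047
a/(-39032) = -531/212/(-39032) = -531/212*(-1/39032) = 531/8274784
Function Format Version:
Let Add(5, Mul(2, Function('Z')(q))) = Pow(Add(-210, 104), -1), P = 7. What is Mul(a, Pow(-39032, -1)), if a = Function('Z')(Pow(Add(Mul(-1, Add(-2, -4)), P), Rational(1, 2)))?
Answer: Rational(531, 8274784) ≈ 6.4171e-5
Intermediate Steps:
Function('Z')(q) = Rational(-531, 212) (Function('Z')(q) = Add(Rational(-5, 2), Mul(Rational(1, 2), Pow(Add(-210, 104), -1))) = Add(Rational(-5, 2), Mul(Rational(1, 2), Pow(-106, -1))) = Add(Rational(-5, 2), Mul(Rational(1, 2), Rational(-1, 106))) = Add(Rational(-5, 2), Rational(-1, 212)) = Rational(-531, 212))
a = Rational(-531, 212) ≈ -2.5047
Mul(a, Pow(-39032, -1)) = Mul(Rational(-531, 212), Pow(-39032, -1)) = Mul(Rational(-531, 212), Rational(-1, 39032)) = Rational(531, 8274784)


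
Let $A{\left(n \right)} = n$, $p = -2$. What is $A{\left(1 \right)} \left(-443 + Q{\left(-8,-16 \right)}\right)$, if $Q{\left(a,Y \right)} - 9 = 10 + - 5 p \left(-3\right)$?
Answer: $-454$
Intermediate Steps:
$Q{\left(a,Y \right)} = -11$ ($Q{\left(a,Y \right)} = 9 + \left(10 + \left(-5\right) \left(-2\right) \left(-3\right)\right) = 9 + \left(10 + 10 \left(-3\right)\right) = 9 + \left(10 - 30\right) = 9 - 20 = -11$)
$A{\left(1 \right)} \left(-443 + Q{\left(-8,-16 \right)}\right) = 1 \left(-443 - 11\right) = 1 \left(-454\right) = -454$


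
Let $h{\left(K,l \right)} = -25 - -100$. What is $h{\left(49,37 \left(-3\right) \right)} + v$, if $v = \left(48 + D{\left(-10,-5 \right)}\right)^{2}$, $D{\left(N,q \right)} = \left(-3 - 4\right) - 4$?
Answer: $1444$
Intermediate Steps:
$D{\left(N,q \right)} = -11$ ($D{\left(N,q \right)} = -7 - 4 = -11$)
$h{\left(K,l \right)} = 75$ ($h{\left(K,l \right)} = -25 + 100 = 75$)
$v = 1369$ ($v = \left(48 - 11\right)^{2} = 37^{2} = 1369$)
$h{\left(49,37 \left(-3\right) \right)} + v = 75 + 1369 = 1444$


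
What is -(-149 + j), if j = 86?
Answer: 63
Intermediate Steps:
-(-149 + j) = -(-149 + 86) = -1*(-63) = 63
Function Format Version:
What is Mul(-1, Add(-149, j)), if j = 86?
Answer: 63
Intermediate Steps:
Mul(-1, Add(-149, j)) = Mul(-1, Add(-149, 86)) = Mul(-1, -63) = 63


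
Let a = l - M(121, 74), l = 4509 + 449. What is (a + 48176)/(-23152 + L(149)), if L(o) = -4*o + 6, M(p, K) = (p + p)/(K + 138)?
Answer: -625787/279628 ≈ -2.2379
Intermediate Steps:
M(p, K) = 2*p/(138 + K) (M(p, K) = (2*p)/(138 + K) = 2*p/(138 + K))
l = 4958
L(o) = 6 - 4*o
a = 525427/106 (a = 4958 - 2*121/(138 + 74) = 4958 - 2*121/212 = 4958 - 1*121/106 = 4958 - 121/106 = 525427/106 ≈ 4956.9)
(a + 48176)/(-23152 + L(149)) = (525427/106 + 48176)/(-23152 + (6 - 4*149)) = 5632083/(106*(-23152 + (6 - 596))) = 5632083/(106*(-23152 - 590)) = (5632083/106)/(-23742) = (5632083/106)*(-1/23742) = -625787/279628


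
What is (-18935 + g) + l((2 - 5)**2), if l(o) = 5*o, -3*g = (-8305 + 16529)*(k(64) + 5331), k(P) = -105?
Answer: -14345098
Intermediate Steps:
g = -14326208 (g = -(-8305 + 16529)*(-105 + 5331)/3 = -8224*5226/3 = -1/3*42978624 = -14326208)
(-18935 + g) + l((2 - 5)**2) = (-18935 - 14326208) + 5*(2 - 5)**2 = -14345143 + 5*(-3)**2 = -14345143 + 5*9 = -14345143 + 45 = -14345098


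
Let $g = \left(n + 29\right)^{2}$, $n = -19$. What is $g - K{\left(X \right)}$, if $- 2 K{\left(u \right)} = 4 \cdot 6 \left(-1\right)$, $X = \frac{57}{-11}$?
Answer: $88$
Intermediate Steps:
$X = - \frac{57}{11}$ ($X = 57 \left(- \frac{1}{11}\right) = - \frac{57}{11} \approx -5.1818$)
$g = 100$ ($g = \left(-19 + 29\right)^{2} = 10^{2} = 100$)
$K{\left(u \right)} = 12$ ($K{\left(u \right)} = - \frac{4 \cdot 6 \left(-1\right)}{2} = - \frac{24 \left(-1\right)}{2} = \left(- \frac{1}{2}\right) \left(-24\right) = 12$)
$g - K{\left(X \right)} = 100 - 12 = 88$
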